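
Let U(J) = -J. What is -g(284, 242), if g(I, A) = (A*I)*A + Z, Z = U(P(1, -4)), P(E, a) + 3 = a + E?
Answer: -16632182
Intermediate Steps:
P(E, a) = -3 + E + a (P(E, a) = -3 + (a + E) = -3 + (E + a) = -3 + E + a)
Z = 6 (Z = -(-3 + 1 - 4) = -1*(-6) = 6)
g(I, A) = 6 + I*A² (g(I, A) = (A*I)*A + 6 = I*A² + 6 = 6 + I*A²)
-g(284, 242) = -(6 + 284*242²) = -(6 + 284*58564) = -(6 + 16632176) = -1*16632182 = -16632182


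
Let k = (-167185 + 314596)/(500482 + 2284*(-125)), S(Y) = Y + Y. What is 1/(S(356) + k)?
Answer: 214982/153214595 ≈ 0.0014031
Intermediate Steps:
S(Y) = 2*Y
k = 147411/214982 (k = 147411/(500482 - 285500) = 147411/214982 ≈ 0.68569)
1/(S(356) + k) = 1/(2*356 + 147411/214982) = 1/(712 + 147411/214982) = 1/(153214595/214982) = 214982/153214595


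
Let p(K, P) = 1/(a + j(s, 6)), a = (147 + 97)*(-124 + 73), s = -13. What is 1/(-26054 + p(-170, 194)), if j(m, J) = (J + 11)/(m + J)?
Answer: -87125/2269954757 ≈ -3.8382e-5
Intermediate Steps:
j(m, J) = (11 + J)/(J + m)
a = -12444 (a = 244*(-51) = -12444)
p(K, P) = -7/87125 (p(K, P) = 1/(-12444 + (11 + 6)/(6 - 13)) = 1/(-12444 + 17/(-7)) = 1/(-12444 - ⅐*17) = 1/(-12444 - 17/7) = 1/(-87125/7) = -7/87125)
1/(-26054 + p(-170, 194)) = 1/(-26054 - 7/87125) = 1/(-2269954757/87125) = -87125/2269954757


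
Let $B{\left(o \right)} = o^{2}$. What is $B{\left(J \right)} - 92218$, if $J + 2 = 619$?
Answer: $288471$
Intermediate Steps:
$J = 617$ ($J = -2 + 619 = 617$)
$B{\left(J \right)} - 92218 = 617^{2} - 92218 = 380689 - 92218 = 288471$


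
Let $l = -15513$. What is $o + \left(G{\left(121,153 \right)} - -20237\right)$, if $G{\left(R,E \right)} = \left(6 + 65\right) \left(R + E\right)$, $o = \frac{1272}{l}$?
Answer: $\frac{205241737}{5171} \approx 39691.0$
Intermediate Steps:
$o = - \frac{424}{5171}$ ($o = \frac{1272}{-15513} = 1272 \left(- \frac{1}{15513}\right) = - \frac{424}{5171} \approx -0.081996$)
$G{\left(R,E \right)} = 71 E + 71 R$ ($G{\left(R,E \right)} = 71 \left(E + R\right) = 71 E + 71 R$)
$o + \left(G{\left(121,153 \right)} - -20237\right) = - \frac{424}{5171} + \left(\left(71 \cdot 153 + 71 \cdot 121\right) - -20237\right) = - \frac{424}{5171} + \left(\left(10863 + 8591\right) + 20237\right) = - \frac{424}{5171} + \left(19454 + 20237\right) = - \frac{424}{5171} + 39691 = \frac{205241737}{5171}$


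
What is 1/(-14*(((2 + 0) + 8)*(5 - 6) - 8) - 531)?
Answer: -1/279 ≈ -0.0035842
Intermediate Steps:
1/(-14*(((2 + 0) + 8)*(5 - 6) - 8) - 531) = 1/(-14*((2 + 8)*(-1) - 8) - 531) = 1/(-14*(10*(-1) - 8) - 531) = 1/(-14*(-10 - 8) - 531) = 1/(-14*(-18) - 531) = 1/(252 - 531) = 1/(-279) = -1/279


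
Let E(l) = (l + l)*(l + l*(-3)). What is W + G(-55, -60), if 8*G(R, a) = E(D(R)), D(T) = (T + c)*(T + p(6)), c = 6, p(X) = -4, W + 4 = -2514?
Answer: -8362917/2 ≈ -4.1815e+6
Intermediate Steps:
W = -2518 (W = -4 - 2514 = -2518)
D(T) = (-4 + T)*(6 + T) (D(T) = (T + 6)*(T - 4) = (6 + T)*(-4 + T) = (-4 + T)*(6 + T))
E(l) = -4*l² (E(l) = (2*l)*(l - 3*l) = (2*l)*(-2*l) = -4*l²)
G(R, a) = -(-24 + R² + 2*R)²/2 (G(R, a) = (-4*(-24 + R² + 2*R)²)/8 = -(-24 + R² + 2*R)²/2)
W + G(-55, -60) = -2518 - (-24 + (-55)² + 2*(-55))²/2 = -2518 - (-24 + 3025 - 110)²/2 = -2518 - ½*2891² = -2518 - ½*8357881 = -2518 - 8357881/2 = -8362917/2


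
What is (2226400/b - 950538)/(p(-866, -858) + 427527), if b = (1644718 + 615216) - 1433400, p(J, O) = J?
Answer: -392824874446/176324911487 ≈ -2.2278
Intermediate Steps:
b = 826534 (b = 2259934 - 1433400 = 826534)
(2226400/b - 950538)/(p(-866, -858) + 427527) = (2226400/826534 - 950538)/(-866 + 427527) = (2226400*(1/826534) - 950538)/426661 = (1113200/413267 - 950538)*(1/426661) = -392824874446/413267*1/426661 = -392824874446/176324911487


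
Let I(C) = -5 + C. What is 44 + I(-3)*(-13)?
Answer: 148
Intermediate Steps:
44 + I(-3)*(-13) = 44 + (-5 - 3)*(-13) = 44 - 8*(-13) = 44 + 104 = 148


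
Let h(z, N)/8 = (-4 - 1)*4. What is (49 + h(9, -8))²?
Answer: 12321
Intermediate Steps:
h(z, N) = -160 (h(z, N) = 8*((-4 - 1)*4) = 8*(-5*4) = 8*(-20) = -160)
(49 + h(9, -8))² = (49 - 160)² = (-111)² = 12321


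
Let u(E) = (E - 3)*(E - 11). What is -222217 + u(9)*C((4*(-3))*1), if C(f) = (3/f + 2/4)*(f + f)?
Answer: -222145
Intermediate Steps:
u(E) = (-11 + E)*(-3 + E) (u(E) = (-3 + E)*(-11 + E) = (-11 + E)*(-3 + E))
C(f) = 2*f*(1/2 + 3/f) (C(f) = (3/f + 2*(1/4))*(2*f) = (3/f + 1/2)*(2*f) = (1/2 + 3/f)*(2*f) = 2*f*(1/2 + 3/f))
-222217 + u(9)*C((4*(-3))*1) = -222217 + (33 + 9**2 - 14*9)*(6 + (4*(-3))*1) = -222217 + (33 + 81 - 126)*(6 - 12*1) = -222217 - 12*(6 - 12) = -222217 - 12*(-6) = -222217 + 72 = -222145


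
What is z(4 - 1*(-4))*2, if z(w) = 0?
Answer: 0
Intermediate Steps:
z(4 - 1*(-4))*2 = 0*2 = 0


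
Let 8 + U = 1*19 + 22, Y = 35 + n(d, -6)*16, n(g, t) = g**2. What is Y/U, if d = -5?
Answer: 145/11 ≈ 13.182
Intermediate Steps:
Y = 435 (Y = 35 + (-5)**2*16 = 35 + 25*16 = 35 + 400 = 435)
U = 33 (U = -8 + (1*19 + 22) = -8 + (19 + 22) = -8 + 41 = 33)
Y/U = 435/33 = 435*(1/33) = 145/11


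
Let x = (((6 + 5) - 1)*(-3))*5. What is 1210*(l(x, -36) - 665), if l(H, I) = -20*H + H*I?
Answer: 9359350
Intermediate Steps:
x = -150 (x = ((11 - 1)*(-3))*5 = (10*(-3))*5 = -30*5 = -150)
1210*(l(x, -36) - 665) = 1210*(-150*(-20 - 36) - 665) = 1210*(-150*(-56) - 665) = 1210*(8400 - 665) = 1210*7735 = 9359350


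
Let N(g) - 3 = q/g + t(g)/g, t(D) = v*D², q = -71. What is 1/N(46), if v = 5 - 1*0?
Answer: 46/10647 ≈ 0.0043205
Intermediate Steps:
v = 5 (v = 5 + 0 = 5)
t(D) = 5*D²
N(g) = 3 - 71/g + 5*g (N(g) = 3 + (-71/g + (5*g²)/g) = 3 + (-71/g + 5*g) = 3 - 71/g + 5*g)
1/N(46) = 1/(3 - 71/46 + 5*46) = 1/(3 - 71*1/46 + 230) = 1/(3 - 71/46 + 230) = 1/(10647/46) = 46/10647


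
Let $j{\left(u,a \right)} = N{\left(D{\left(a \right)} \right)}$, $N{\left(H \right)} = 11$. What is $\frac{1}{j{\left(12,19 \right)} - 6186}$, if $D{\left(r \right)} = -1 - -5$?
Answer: $- \frac{1}{6175} \approx -0.00016194$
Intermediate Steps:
$D{\left(r \right)} = 4$ ($D{\left(r \right)} = -1 + 5 = 4$)
$j{\left(u,a \right)} = 11$
$\frac{1}{j{\left(12,19 \right)} - 6186} = \frac{1}{11 - 6186} = \frac{1}{-6175} = - \frac{1}{6175}$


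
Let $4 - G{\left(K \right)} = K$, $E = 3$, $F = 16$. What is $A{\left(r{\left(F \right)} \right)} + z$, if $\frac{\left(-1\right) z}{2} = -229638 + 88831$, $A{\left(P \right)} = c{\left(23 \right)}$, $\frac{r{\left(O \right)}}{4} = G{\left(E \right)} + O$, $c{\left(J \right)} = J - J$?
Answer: $281614$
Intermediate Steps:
$c{\left(J \right)} = 0$
$G{\left(K \right)} = 4 - K$
$r{\left(O \right)} = 4 + 4 O$ ($r{\left(O \right)} = 4 \left(\left(4 - 3\right) + O\right) = 4 \left(1 + O\right) = 4 + 4 O$)
$A{\left(P \right)} = 0$
$z = 281614$ ($z = - 2 \left(-229638 + 88831\right) = \left(-2\right) \left(-140807\right) = 281614$)
$A{\left(r{\left(F \right)} \right)} + z = 0 + 281614 = 281614$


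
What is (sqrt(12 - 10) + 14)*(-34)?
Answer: -476 - 34*sqrt(2) ≈ -524.08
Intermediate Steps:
(sqrt(12 - 10) + 14)*(-34) = (sqrt(2) + 14)*(-34) = (14 + sqrt(2))*(-34) = -476 - 34*sqrt(2)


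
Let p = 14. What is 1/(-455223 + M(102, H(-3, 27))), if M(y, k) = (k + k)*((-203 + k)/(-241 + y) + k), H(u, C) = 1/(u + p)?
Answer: -16819/7656390895 ≈ -2.1967e-6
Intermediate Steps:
H(u, C) = 1/(14 + u) (H(u, C) = 1/(u + 14) = 1/(14 + u))
M(y, k) = 2*k*(k + (-203 + k)/(-241 + y)) (M(y, k) = (2*k)*((-203 + k)/(-241 + y) + k) = (2*k)*(k + (-203 + k)/(-241 + y)) = 2*k*(k + (-203 + k)/(-241 + y)))
1/(-455223 + M(102, H(-3, 27))) = 1/(-455223 + 2*(-203 - 240/(14 - 3) + 102/(14 - 3))/((14 - 3)*(-241 + 102))) = 1/(-455223 + 2*(-203 - 240/11 + 102/11)/(11*(-139))) = 1/(-455223 + 2*(1/11)*(-1/139)*(-203 - 240*1/11 + (1/11)*102)) = 1/(-455223 + 2*(1/11)*(-1/139)*(-203 - 240/11 + 102/11)) = 1/(-455223 + 2*(1/11)*(-1/139)*(-2371/11)) = 1/(-455223 + 4742/16819) = 1/(-7656390895/16819) = -16819/7656390895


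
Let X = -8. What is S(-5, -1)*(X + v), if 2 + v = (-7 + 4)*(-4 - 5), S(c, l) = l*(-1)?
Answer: 17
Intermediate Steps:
S(c, l) = -l
v = 25 (v = -2 + (-7 + 4)*(-4 - 5) = -2 - 3*(-9) = -2 + 27 = 25)
S(-5, -1)*(X + v) = (-1*(-1))*(-8 + 25) = 1*17 = 17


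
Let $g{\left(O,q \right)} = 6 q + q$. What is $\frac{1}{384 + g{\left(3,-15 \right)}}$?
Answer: $\frac{1}{279} \approx 0.0035842$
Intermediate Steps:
$g{\left(O,q \right)} = 7 q$
$\frac{1}{384 + g{\left(3,-15 \right)}} = \frac{1}{384 + 7 \left(-15\right)} = \frac{1}{384 - 105} = \frac{1}{279}$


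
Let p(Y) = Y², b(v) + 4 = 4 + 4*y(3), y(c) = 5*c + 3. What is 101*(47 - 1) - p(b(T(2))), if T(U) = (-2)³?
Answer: -538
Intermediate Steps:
T(U) = -8
y(c) = 3 + 5*c
b(v) = 72 (b(v) = -4 + (4 + 4*(3 + 5*3)) = -4 + (4 + 4*(3 + 15)) = -4 + (4 + 4*18) = -4 + (4 + 72) = -4 + 76 = 72)
101*(47 - 1) - p(b(T(2))) = 101*(47 - 1) - 1*72² = 101*46 - 1*5184 = 4646 - 5184 = -538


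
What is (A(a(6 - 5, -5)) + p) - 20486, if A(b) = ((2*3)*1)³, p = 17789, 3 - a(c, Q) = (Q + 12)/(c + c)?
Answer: -2481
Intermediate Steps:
a(c, Q) = 3 - (12 + Q)/(2*c) (a(c, Q) = 3 - (Q + 12)/(c + c) = 3 - (12 + Q)/(2*c))
A(b) = 216 (A(b) = (6*1)³ = 6³ = 216)
(A(a(6 - 5, -5)) + p) - 20486 = (216 + 17789) - 20486 = 18005 - 20486 = -2481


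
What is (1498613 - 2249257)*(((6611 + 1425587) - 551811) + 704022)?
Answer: -1189327109396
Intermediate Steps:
(1498613 - 2249257)*(((6611 + 1425587) - 551811) + 704022) = -750644*((1432198 - 551811) + 704022) = -750644*(880387 + 704022) = -750644*1584409 = -1189327109396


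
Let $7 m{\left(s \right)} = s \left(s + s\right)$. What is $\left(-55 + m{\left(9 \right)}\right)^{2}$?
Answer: $\frac{49729}{49} \approx 1014.9$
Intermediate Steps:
$m{\left(s \right)} = \frac{2 s^{2}}{7}$ ($m{\left(s \right)} = \frac{s \left(s + s\right)}{7} = \frac{s 2 s}{7} = \frac{2 s^{2}}{7}$)
$\left(-55 + m{\left(9 \right)}\right)^{2} = \left(-55 + \frac{2 \cdot 9^{2}}{7}\right)^{2} = \left(-55 + \frac{2}{7} \cdot 81\right)^{2} = \left(-55 + \frac{162}{7}\right)^{2} = \left(- \frac{223}{7}\right)^{2} = \frac{49729}{49}$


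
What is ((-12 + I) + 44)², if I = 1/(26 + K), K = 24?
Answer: 2563201/2500 ≈ 1025.3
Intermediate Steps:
I = 1/50 (I = 1/(26 + 24) = 1/50 ≈ 0.020000)
((-12 + I) + 44)² = ((-12 + 1/50) + 44)² = (-599/50 + 44)² = (1601/50)² = 2563201/2500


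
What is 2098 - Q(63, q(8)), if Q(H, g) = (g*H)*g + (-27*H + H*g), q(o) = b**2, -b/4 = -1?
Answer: -13337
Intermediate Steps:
b = 4 (b = -4*(-1) = 4)
q(o) = 16 (q(o) = 4**2 = 16)
Q(H, g) = -27*H + H*g + H*g**2 (Q(H, g) = (H*g)*g + (-27*H + H*g) = H*g**2 + (-27*H + H*g) = -27*H + H*g + H*g**2)
2098 - Q(63, q(8)) = 2098 - 63*(-27 + 16 + 16**2) = 2098 - 63*(-27 + 16 + 256) = 2098 - 63*245 = 2098 - 1*15435 = 2098 - 15435 = -13337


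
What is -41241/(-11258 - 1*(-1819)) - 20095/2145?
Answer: -20242952/4049331 ≈ -4.9991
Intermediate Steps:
-41241/(-11258 - 1*(-1819)) - 20095/2145 = -41241/(-11258 + 1819) - 20095*1/2145 = -41241/(-9439) - 4019/429 = -41241*(-1/9439) - 4019/429 = 41241/9439 - 4019/429 = -20242952/4049331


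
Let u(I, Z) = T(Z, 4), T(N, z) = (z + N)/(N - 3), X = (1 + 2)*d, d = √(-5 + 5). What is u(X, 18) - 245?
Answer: -3653/15 ≈ -243.53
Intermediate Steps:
d = 0 (d = √0 = 0)
X = 0 (X = (1 + 2)*0 = 3*0 = 0)
T(N, z) = (N + z)/(-3 + N)
u(I, Z) = (4 + Z)/(-3 + Z) (u(I, Z) = (Z + 4)/(-3 + Z) = (4 + Z)/(-3 + Z))
u(X, 18) - 245 = (4 + 18)/(-3 + 18) - 245 = 22/15 - 245 = -3653/15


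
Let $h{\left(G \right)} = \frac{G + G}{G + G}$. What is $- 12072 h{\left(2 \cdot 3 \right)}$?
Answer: $-12072$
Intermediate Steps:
$h{\left(G \right)} = 1$ ($h{\left(G \right)} = \frac{2 G}{2 G} = 2 G \frac{1}{2 G} = 1$)
$- 12072 h{\left(2 \cdot 3 \right)} = \left(-12072\right) 1 = -12072$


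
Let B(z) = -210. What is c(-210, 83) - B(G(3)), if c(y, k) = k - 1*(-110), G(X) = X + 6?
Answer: 403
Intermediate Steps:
G(X) = 6 + X
c(y, k) = 110 + k (c(y, k) = k + 110 = 110 + k)
c(-210, 83) - B(G(3)) = (110 + 83) - 1*(-210) = 193 + 210 = 403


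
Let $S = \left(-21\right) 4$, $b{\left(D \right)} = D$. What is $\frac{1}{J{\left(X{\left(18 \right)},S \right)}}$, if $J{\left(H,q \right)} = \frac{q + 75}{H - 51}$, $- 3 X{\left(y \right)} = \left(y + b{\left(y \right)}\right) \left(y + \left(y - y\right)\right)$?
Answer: $\frac{89}{3} \approx 29.667$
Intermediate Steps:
$X{\left(y \right)} = - \frac{2 y^{2}}{3}$ ($X{\left(y \right)} = - \frac{\left(y + y\right) \left(y + \left(y - y\right)\right)}{3} = - \frac{2 y \left(y + 0\right)}{3} = - \frac{2 y y}{3} = - \frac{2 y^{2}}{3}$)
$S = -84$
$J{\left(H,q \right)} = \frac{75 + q}{-51 + H}$
$\frac{1}{J{\left(X{\left(18 \right)},S \right)}} = \frac{1}{\frac{1}{-51 - \frac{2 \cdot 18^{2}}{3}} \left(75 - 84\right)} = \frac{1}{\frac{1}{-51 - 216} \left(-9\right)} = \frac{1}{\frac{1}{-267} \left(-9\right)} = \frac{1}{\left(- \frac{1}{267}\right) \left(-9\right)} = \frac{1}{\frac{3}{89}} = \frac{89}{3}$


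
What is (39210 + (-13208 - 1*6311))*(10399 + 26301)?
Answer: 722659700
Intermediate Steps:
(39210 + (-13208 - 1*6311))*(10399 + 26301) = (39210 + (-13208 - 6311))*36700 = (39210 - 19519)*36700 = 19691*36700 = 722659700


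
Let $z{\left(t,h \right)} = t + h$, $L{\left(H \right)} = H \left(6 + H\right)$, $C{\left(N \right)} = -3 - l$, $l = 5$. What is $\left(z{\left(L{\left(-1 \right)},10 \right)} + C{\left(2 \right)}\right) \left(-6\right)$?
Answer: $18$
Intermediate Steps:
$C{\left(N \right)} = -8$ ($C{\left(N \right)} = -3 - 5 = -8$)
$z{\left(t,h \right)} = h + t$
$\left(z{\left(L{\left(-1 \right)},10 \right)} + C{\left(2 \right)}\right) \left(-6\right) = \left(\left(10 - \left(6 - 1\right)\right) - 8\right) \left(-6\right) = \left(\left(10 - 5\right) - 8\right) \left(-6\right) = \left(5 - 8\right) \left(-6\right) = \left(-3\right) \left(-6\right) = 18$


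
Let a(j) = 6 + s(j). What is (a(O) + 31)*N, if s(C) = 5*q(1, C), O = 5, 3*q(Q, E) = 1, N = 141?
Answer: 5452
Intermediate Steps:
q(Q, E) = ⅓ (q(Q, E) = (⅓)*1 = ⅓)
s(C) = 5/3 (s(C) = 5*(⅓) = 5/3)
a(j) = 23/3 (a(j) = 6 + 5/3 = 23/3)
(a(O) + 31)*N = (23/3 + 31)*141 = (116/3)*141 = 5452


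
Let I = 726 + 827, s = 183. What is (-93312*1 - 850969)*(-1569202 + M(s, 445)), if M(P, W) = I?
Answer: 1480301165369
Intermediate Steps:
I = 1553
M(P, W) = 1553
(-93312*1 - 850969)*(-1569202 + M(s, 445)) = (-93312*1 - 850969)*(-1569202 + 1553) = (-93312 - 850969)*(-1567649) = -944281*(-1567649) = 1480301165369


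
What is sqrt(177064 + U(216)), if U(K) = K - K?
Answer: 2*sqrt(44266) ≈ 420.79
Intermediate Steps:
U(K) = 0
sqrt(177064 + U(216)) = sqrt(177064 + 0) = sqrt(177064) = 2*sqrt(44266)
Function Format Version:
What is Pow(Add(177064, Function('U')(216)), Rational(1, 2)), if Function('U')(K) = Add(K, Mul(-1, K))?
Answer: Mul(2, Pow(44266, Rational(1, 2))) ≈ 420.79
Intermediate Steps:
Function('U')(K) = 0
Pow(Add(177064, Function('U')(216)), Rational(1, 2)) = Pow(Add(177064, 0), Rational(1, 2)) = Pow(177064, Rational(1, 2)) = Mul(2, Pow(44266, Rational(1, 2)))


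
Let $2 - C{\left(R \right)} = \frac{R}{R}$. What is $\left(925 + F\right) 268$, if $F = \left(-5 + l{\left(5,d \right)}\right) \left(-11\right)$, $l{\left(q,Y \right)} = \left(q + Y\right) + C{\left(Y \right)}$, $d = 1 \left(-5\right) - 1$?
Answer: $262640$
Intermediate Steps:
$C{\left(R \right)} = 1$ ($C{\left(R \right)} = 2 - \frac{R}{R} = 2 - 1 = 1$)
$d = -6$ ($d = -5 - 1 = -6$)
$l{\left(q,Y \right)} = 1 + Y + q$ ($l{\left(q,Y \right)} = \left(q + Y\right) + 1 = \left(Y + q\right) + 1 = 1 + Y + q$)
$F = 55$ ($F = \left(-5 + \left(1 - 6 + 5\right)\right) \left(-11\right) = \left(-5 + 0\right) \left(-11\right) = \left(-5\right) \left(-11\right) = 55$)
$\left(925 + F\right) 268 = \left(925 + 55\right) 268 = 980 \cdot 268 = 262640$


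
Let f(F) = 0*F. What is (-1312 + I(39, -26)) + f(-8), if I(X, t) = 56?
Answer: -1256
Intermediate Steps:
f(F) = 0
(-1312 + I(39, -26)) + f(-8) = (-1312 + 56) + 0 = -1256 + 0 = -1256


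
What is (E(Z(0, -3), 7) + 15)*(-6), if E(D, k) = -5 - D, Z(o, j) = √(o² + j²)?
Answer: -42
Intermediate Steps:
Z(o, j) = √(j² + o²)
(E(Z(0, -3), 7) + 15)*(-6) = ((-5 - √((-3)² + 0²)) + 15)*(-6) = ((-5 - √(9 + 0)) + 15)*(-6) = ((-5 - √9) + 15)*(-6) = ((-5 - 1*3) + 15)*(-6) = ((-5 - 3) + 15)*(-6) = (-8 + 15)*(-6) = 7*(-6) = -42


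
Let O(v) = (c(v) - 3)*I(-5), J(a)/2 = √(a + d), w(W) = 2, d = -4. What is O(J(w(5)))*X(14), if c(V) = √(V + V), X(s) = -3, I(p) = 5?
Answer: 45 - 30*2^(¼)*√I ≈ 19.773 - 25.227*I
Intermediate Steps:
c(V) = √2*√V (c(V) = √(2*V) = √2*√V)
J(a) = 2*√(-4 + a) (J(a) = 2*√(a - 4) = 2*√(-4 + a))
O(v) = -15 + 5*√2*√v (O(v) = (√2*√v - 3)*5 = (-3 + √2*√v)*5 = -15 + 5*√2*√v)
O(J(w(5)))*X(14) = (-15 + 5*√2*√(2*√(-4 + 2)))*(-3) = (-15 + 5*√2*√(2*√(-2)))*(-3) = (-15 + 5*√2*√(2*(I*√2)))*(-3) = (-15 + 5*√2*√(2*I*√2))*(-3) = (-15 + 5*√2*(2^(¾)*√I))*(-3) = (-15 + 10*2^(¼)*√I)*(-3) = 45 - 30*2^(¼)*√I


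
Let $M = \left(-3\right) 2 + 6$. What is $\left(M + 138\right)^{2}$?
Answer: $19044$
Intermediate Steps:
$M = 0$ ($M = -6 + 6 = 0$)
$\left(M + 138\right)^{2} = \left(0 + 138\right)^{2} = 138^{2} = 19044$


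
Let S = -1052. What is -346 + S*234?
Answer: -246514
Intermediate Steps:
-346 + S*234 = -346 - 1052*234 = -346 - 246168 = -246514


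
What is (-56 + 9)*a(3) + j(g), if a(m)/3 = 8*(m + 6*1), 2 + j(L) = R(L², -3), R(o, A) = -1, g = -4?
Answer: -10155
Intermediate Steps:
j(L) = -3 (j(L) = -2 - 1 = -3)
a(m) = 144 + 24*m (a(m) = 3*(8*(m + 6*1)) = 3*(8*(m + 6)) = 3*(8*(6 + m)) = 3*(48 + 8*m) = 144 + 24*m)
(-56 + 9)*a(3) + j(g) = (-56 + 9)*(144 + 24*3) - 3 = -47*(144 + 72) - 3 = -47*216 - 3 = -10152 - 3 = -10155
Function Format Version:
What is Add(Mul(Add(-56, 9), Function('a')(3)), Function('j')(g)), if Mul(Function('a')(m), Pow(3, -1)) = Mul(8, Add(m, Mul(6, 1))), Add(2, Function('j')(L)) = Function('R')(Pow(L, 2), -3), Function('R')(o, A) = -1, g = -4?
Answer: -10155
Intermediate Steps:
Function('j')(L) = -3 (Function('j')(L) = Add(-2, -1) = -3)
Function('a')(m) = Add(144, Mul(24, m)) (Function('a')(m) = Mul(3, Mul(8, Add(m, Mul(6, 1)))) = Mul(3, Mul(8, Add(m, 6))) = Mul(3, Mul(8, Add(6, m))) = Mul(3, Add(48, Mul(8, m))) = Add(144, Mul(24, m)))
Add(Mul(Add(-56, 9), Function('a')(3)), Function('j')(g)) = Add(Mul(Add(-56, 9), Add(144, Mul(24, 3))), -3) = Add(Mul(-47, Add(144, 72)), -3) = Add(Mul(-47, 216), -3) = Add(-10152, -3) = -10155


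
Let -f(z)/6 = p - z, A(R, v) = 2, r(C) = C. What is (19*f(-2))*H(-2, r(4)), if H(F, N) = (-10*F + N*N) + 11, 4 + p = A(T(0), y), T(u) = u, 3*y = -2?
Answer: 0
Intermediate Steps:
y = -⅔ (y = (⅓)*(-2) = -⅔ ≈ -0.66667)
p = -2 (p = -4 + 2 = -2)
H(F, N) = 11 + N² - 10*F (H(F, N) = (-10*F + N²) + 11 = (N² - 10*F) + 11 = 11 + N² - 10*F)
f(z) = 12 + 6*z (f(z) = -6*(-2 - z) = 12 + 6*z)
(19*f(-2))*H(-2, r(4)) = (19*(12 + 6*(-2)))*(11 + 4² - 10*(-2)) = (19*(12 - 12))*(11 + 16 + 20) = (19*0)*47 = 0*47 = 0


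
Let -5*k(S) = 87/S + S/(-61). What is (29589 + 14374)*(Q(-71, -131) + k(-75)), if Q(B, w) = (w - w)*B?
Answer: -4660078/7625 ≈ -611.16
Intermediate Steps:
Q(B, w) = 0 (Q(B, w) = 0*B = 0)
k(S) = -87/(5*S) + S/305 (k(S) = -(87/S + S/(-61))/5 = -(87/S + S*(-1/61))/5 = -(87/S - S/61)/5 = -87/(5*S) + S/305)
(29589 + 14374)*(Q(-71, -131) + k(-75)) = (29589 + 14374)*(0 + (1/305)*(-5307 + (-75)²)/(-75)) = 43963*(0 + (1/305)*(-1/75)*(-5307 + 5625)) = 43963*(0 + (1/305)*(-1/75)*318) = 43963*(0 - 106/7625) = 43963*(-106/7625) = -4660078/7625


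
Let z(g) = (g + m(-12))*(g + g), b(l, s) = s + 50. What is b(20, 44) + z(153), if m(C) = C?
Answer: 43240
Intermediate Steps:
b(l, s) = 50 + s
z(g) = 2*g*(-12 + g) (z(g) = (g - 12)*(g + g) = (-12 + g)*(2*g) = 2*g*(-12 + g))
b(20, 44) + z(153) = (50 + 44) + 2*153*(-12 + 153) = 94 + 2*153*141 = 94 + 43146 = 43240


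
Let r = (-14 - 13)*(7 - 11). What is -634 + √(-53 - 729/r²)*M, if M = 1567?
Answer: -634 + 1567*I*√849/4 ≈ -634.0 + 11415.0*I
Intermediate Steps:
r = 108 (r = -27*(-4) = 108)
-634 + √(-53 - 729/r²)*M = -634 + √(-53 - 729/(108²))*1567 = -634 + √(-53 - 729/11664)*1567 = -634 + √(-53 - 729*1/11664)*1567 = -634 + √(-53 - 1/16)*1567 = -634 + √(-849/16)*1567 = -634 + (I*√849/4)*1567 = -634 + 1567*I*√849/4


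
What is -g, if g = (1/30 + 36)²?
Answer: -1168561/900 ≈ -1298.4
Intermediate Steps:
g = 1168561/900 (g = (1/30 + 36)² = (1081/30)² = 1168561/900 ≈ 1298.4)
-g = -1*1168561/900 = -1168561/900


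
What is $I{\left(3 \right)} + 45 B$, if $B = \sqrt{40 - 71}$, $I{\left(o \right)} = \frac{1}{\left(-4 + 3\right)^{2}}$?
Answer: $1 + 45 i \sqrt{31} \approx 1.0 + 250.55 i$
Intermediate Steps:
$I{\left(o \right)} = 1$ ($I{\left(o \right)} = \frac{1}{\left(-1\right)^{2}} = 1^{-1} = 1$)
$B = i \sqrt{31}$ ($B = \sqrt{-31} = i \sqrt{31} \approx 5.5678 i$)
$I{\left(3 \right)} + 45 B = 1 + 45 i \sqrt{31}$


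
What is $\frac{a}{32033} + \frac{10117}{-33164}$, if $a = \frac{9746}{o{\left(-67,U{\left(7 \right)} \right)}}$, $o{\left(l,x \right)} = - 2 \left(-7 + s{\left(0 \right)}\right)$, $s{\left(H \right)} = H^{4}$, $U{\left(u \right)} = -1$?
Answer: $- \frac{2106936855}{7436396884} \approx -0.28333$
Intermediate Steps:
$o{\left(l,x \right)} = 14$ ($o{\left(l,x \right)} = - 2 \left(-7 + 0^{4}\right) = - 2 \left(-7 + 0\right) = \left(-2\right) \left(-7\right) = 14$)
$a = \frac{4873}{7}$ ($a = \frac{9746}{14} = 9746 \cdot \frac{1}{14} = \frac{4873}{7} \approx 696.14$)
$\frac{a}{32033} + \frac{10117}{-33164} = \frac{4873}{7 \cdot 32033} + \frac{10117}{-33164} = \frac{4873}{7} \cdot \frac{1}{32033} + 10117 \left(- \frac{1}{33164}\right) = \frac{4873}{224231} - \frac{10117}{33164} = - \frac{2106936855}{7436396884}$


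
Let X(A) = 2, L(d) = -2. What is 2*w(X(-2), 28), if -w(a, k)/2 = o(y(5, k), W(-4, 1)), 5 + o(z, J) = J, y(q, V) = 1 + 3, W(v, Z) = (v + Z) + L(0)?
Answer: 40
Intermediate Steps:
W(v, Z) = -2 + Z + v (W(v, Z) = (v + Z) - 2 = (Z + v) - 2 = -2 + Z + v)
y(q, V) = 4
o(z, J) = -5 + J
w(a, k) = 20 (w(a, k) = -2*(-5 + (-2 + 1 - 4)) = -2*(-5 - 5) = -2*(-10) = 20)
2*w(X(-2), 28) = 2*20 = 40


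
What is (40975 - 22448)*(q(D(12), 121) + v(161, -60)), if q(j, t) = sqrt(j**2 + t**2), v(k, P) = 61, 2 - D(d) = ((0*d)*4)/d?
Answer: 1130147 + 18527*sqrt(14645) ≈ 3.3722e+6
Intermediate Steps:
D(d) = 2 (D(d) = 2 - (0*d)*4/d = 2 - 0*4/d = 2 - 0/d = 2 - 1*0 = 2 + 0 = 2)
(40975 - 22448)*(q(D(12), 121) + v(161, -60)) = (40975 - 22448)*(sqrt(2**2 + 121**2) + 61) = 18527*(sqrt(4 + 14641) + 61) = 18527*(sqrt(14645) + 61) = 18527*(61 + sqrt(14645)) = 1130147 + 18527*sqrt(14645)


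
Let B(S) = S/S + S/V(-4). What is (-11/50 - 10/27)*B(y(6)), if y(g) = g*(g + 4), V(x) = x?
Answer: 5579/675 ≈ 8.2652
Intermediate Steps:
y(g) = g*(4 + g)
B(S) = 1 - S/4 (B(S) = S/S + S/(-4) = 1 + S*(-1/4) = 1 - S/4)
(-11/50 - 10/27)*B(y(6)) = (-11/50 - 10/27)*(1 - 3*(4 + 6)/2) = (-11*1/50 - 10*1/27)*(1 - 3*10/2) = (-11/50 - 10/27)*(1 - 1/4*60) = -797*(1 - 15)/1350 = -797/1350*(-14) = 5579/675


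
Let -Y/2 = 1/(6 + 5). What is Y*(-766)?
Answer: 1532/11 ≈ 139.27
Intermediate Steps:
Y = -2/11 (Y = -2/(6 + 5) = -2/11 ≈ -0.18182)
Y*(-766) = -2/11*(-766) = 1532/11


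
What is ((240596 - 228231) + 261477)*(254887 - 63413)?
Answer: 52433623108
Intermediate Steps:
((240596 - 228231) + 261477)*(254887 - 63413) = (12365 + 261477)*191474 = 273842*191474 = 52433623108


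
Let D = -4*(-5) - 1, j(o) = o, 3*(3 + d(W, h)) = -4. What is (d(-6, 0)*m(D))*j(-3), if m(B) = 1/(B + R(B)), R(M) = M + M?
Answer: 13/57 ≈ 0.22807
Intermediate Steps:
d(W, h) = -13/3 (d(W, h) = -3 + (⅓)*(-4) = -3 - 4/3 = -13/3)
R(M) = 2*M
D = 19 (D = 20 - 1 = 19)
m(B) = 1/(3*B) (m(B) = 1/(B + 2*B) = 1/(3*B))
(d(-6, 0)*m(D))*j(-3) = -13/(9*19)*(-3) = -13/3*1/57*(-3) = -13/171*(-3) = 13/57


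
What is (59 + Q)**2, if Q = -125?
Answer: 4356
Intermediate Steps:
(59 + Q)**2 = (59 - 125)**2 = (-66)**2 = 4356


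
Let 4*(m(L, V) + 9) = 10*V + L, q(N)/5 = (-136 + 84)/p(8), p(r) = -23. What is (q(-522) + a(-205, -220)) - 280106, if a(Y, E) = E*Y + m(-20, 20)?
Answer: -5404050/23 ≈ -2.3496e+5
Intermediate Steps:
q(N) = 260/23 (q(N) = 5*((-136 + 84)/(-23)) = 5*(-52*(-1/23)) = 5*(52/23) = 260/23)
m(L, V) = -9 + L/4 + 5*V/2 (m(L, V) = -9 + (10*V + L)/4 = -9 + (L + 10*V)/4 = -9 + (L/4 + 5*V/2) = -9 + L/4 + 5*V/2)
a(Y, E) = 36 + E*Y (a(Y, E) = E*Y + (-9 + (¼)*(-20) + (5/2)*20) = E*Y + (-9 - 5 + 50) = E*Y + 36 = 36 + E*Y)
(q(-522) + a(-205, -220)) - 280106 = (260/23 + (36 - 220*(-205))) - 280106 = (260/23 + (36 + 45100)) - 280106 = (260/23 + 45136) - 280106 = 1038388/23 - 280106 = -5404050/23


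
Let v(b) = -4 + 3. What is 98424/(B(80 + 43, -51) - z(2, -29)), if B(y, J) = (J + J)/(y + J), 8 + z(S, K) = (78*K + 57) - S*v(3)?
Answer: 1181088/26515 ≈ 44.544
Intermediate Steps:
v(b) = -1
z(S, K) = 49 + S + 78*K (z(S, K) = -8 + ((78*K + 57) - S*(-1)) = -8 + ((57 + 78*K) - (-1)*S) = -8 + ((57 + 78*K) + S) = -8 + (57 + S + 78*K) = 49 + S + 78*K)
B(y, J) = 2*J/(J + y) (B(y, J) = (2*J)/(J + y) = 2*J/(J + y))
98424/(B(80 + 43, -51) - z(2, -29)) = 98424/(2*(-51)/(-51 + (80 + 43)) - (49 + 2 + 78*(-29))) = 98424/(2*(-51)/(-51 + 123) - (49 + 2 - 2262)) = 98424/(2*(-51)/72 - 1*(-2211)) = 98424/(2*(-51)*(1/72) + 2211) = 98424/(-17/12 + 2211) = 98424/(26515/12) = 98424*(12/26515) = 1181088/26515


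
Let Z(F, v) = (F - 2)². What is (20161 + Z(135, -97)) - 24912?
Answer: 12938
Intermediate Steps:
Z(F, v) = (-2 + F)²
(20161 + Z(135, -97)) - 24912 = (20161 + (-2 + 135)²) - 24912 = (20161 + 133²) - 24912 = (20161 + 17689) - 24912 = 37850 - 24912 = 12938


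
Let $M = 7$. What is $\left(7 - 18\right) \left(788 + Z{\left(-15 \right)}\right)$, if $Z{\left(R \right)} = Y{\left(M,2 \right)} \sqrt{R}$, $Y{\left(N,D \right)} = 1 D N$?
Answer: $-8668 - 154 i \sqrt{15} \approx -8668.0 - 596.44 i$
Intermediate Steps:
$Y{\left(N,D \right)} = D N$
$Z{\left(R \right)} = 14 \sqrt{R}$ ($Z{\left(R \right)} = 2 \cdot 7 \sqrt{R} = 14 \sqrt{R}$)
$\left(7 - 18\right) \left(788 + Z{\left(-15 \right)}\right) = \left(7 - 18\right) \left(788 + 14 \sqrt{-15}\right) = \left(7 - 18\right) \left(788 + 14 i \sqrt{15}\right) = - 11 \left(788 + 14 i \sqrt{15}\right) = -8668 - 154 i \sqrt{15}$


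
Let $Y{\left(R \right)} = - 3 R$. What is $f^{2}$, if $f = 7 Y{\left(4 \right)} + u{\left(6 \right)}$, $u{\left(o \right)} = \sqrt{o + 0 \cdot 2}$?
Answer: $\left(84 - \sqrt{6}\right)^{2} \approx 6650.5$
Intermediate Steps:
$u{\left(o \right)} = \sqrt{o}$ ($u{\left(o \right)} = \sqrt{o + 0} = \sqrt{o}$)
$f = -84 + \sqrt{6}$ ($f = 7 \left(\left(-3\right) 4\right) + \sqrt{6} = 7 \left(-12\right) + \sqrt{6} = -84 + \sqrt{6} \approx -81.551$)
$f^{2} = \left(-84 + \sqrt{6}\right)^{2}$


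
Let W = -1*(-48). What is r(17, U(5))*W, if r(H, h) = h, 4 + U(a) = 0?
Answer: -192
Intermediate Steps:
U(a) = -4 (U(a) = -4 + 0 = -4)
W = 48
r(17, U(5))*W = -4*48 = -192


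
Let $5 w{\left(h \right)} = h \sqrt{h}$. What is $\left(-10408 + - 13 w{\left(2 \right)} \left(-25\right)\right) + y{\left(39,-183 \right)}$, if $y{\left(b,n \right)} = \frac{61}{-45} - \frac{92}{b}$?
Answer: $- \frac{6090853}{585} + 130 \sqrt{2} \approx -10228.0$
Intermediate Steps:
$w{\left(h \right)} = \frac{h^{\frac{3}{2}}}{5}$ ($w{\left(h \right)} = \frac{h \sqrt{h}}{5} = \frac{h^{\frac{3}{2}}}{5}$)
$y{\left(b,n \right)} = - \frac{61}{45} - \frac{92}{b}$ ($y{\left(b,n \right)} = 61 \left(- \frac{1}{45}\right) - \frac{92}{b} = - \frac{61}{45} - \frac{92}{b}$)
$\left(-10408 + - 13 w{\left(2 \right)} \left(-25\right)\right) + y{\left(39,-183 \right)} = \left(-10408 + - 13 \frac{2^{\frac{3}{2}}}{5} \left(-25\right)\right) - \left(\frac{61}{45} + \frac{92}{39}\right) = \left(-10408 + - 13 \frac{2 \sqrt{2}}{5} \left(-25\right)\right) - \frac{2173}{585} = \left(-10408 + - \frac{26 \sqrt{2}}{5} \left(-25\right)\right) - \frac{2173}{585} = \left(-10408 + 130 \sqrt{2}\right) - \frac{2173}{585} = - \frac{6090853}{585} + 130 \sqrt{2}$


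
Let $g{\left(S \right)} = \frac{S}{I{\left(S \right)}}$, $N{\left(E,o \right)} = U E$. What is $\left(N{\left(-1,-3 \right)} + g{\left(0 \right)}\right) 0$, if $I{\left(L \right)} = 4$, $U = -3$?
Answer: $0$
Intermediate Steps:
$N{\left(E,o \right)} = - 3 E$
$g{\left(S \right)} = \frac{S}{4}$
$\left(N{\left(-1,-3 \right)} + g{\left(0 \right)}\right) 0 = \left(\left(-3\right) \left(-1\right) + \frac{1}{4} \cdot 0\right) 0 = \left(3 + 0\right) 0 = 3 \cdot 0 = 0$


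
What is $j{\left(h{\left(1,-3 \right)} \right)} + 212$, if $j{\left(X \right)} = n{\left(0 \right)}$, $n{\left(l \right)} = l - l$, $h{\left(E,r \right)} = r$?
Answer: $212$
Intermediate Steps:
$n{\left(l \right)} = 0$
$j{\left(X \right)} = 0$
$j{\left(h{\left(1,-3 \right)} \right)} + 212 = 0 + 212 = 212$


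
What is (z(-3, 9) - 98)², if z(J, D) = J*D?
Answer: 15625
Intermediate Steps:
z(J, D) = D*J
(z(-3, 9) - 98)² = (9*(-3) - 98)² = (-27 - 98)² = (-125)² = 15625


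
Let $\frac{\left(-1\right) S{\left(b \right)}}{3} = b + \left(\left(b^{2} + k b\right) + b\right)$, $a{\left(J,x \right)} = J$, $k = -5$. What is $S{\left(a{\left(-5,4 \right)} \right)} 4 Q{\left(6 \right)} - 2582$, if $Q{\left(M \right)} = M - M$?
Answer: $-2582$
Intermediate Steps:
$Q{\left(M \right)} = 0$
$S{\left(b \right)} = - 3 b^{2} + 9 b$ ($S{\left(b \right)} = - 3 \left(b + \left(\left(b^{2} - 5 b\right) + b\right)\right) = - 3 \left(b + \left(b^{2} - 4 b\right)\right) = - 3 \left(b^{2} - 3 b\right) = - 3 b^{2} + 9 b$)
$S{\left(a{\left(-5,4 \right)} \right)} 4 Q{\left(6 \right)} - 2582 = 3 \left(-5\right) \left(3 - -5\right) 4 \cdot 0 - 2582 = 3 \left(-5\right) \left(3 + 5\right) 4 \cdot 0 - 2582 = 3 \left(-5\right) 8 \cdot 4 \cdot 0 - 2582 = \left(-120\right) 4 \cdot 0 - 2582 = \left(-480\right) 0 - 2582 = 0 - 2582 = -2582$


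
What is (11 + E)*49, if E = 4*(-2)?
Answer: 147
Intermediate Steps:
E = -8
(11 + E)*49 = (11 - 8)*49 = 3*49 = 147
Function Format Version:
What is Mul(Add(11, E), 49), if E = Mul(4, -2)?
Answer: 147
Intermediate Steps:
E = -8
Mul(Add(11, E), 49) = Mul(Add(11, -8), 49) = Mul(3, 49) = 147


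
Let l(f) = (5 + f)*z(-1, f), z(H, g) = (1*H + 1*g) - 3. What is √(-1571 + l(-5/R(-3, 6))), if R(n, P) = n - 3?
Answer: I*√57221/6 ≈ 39.868*I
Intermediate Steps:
z(H, g) = -3 + H + g (z(H, g) = (H + g) - 3 = -3 + H + g)
R(n, P) = -3 + n
l(f) = (-4 + f)*(5 + f) (l(f) = (5 + f)*(-3 - 1 + f) = (5 + f)*(-4 + f) = (-4 + f)*(5 + f))
√(-1571 + l(-5/R(-3, 6))) = √(-1571 + (-4 - 5/(-3 - 3))*(5 - 5/(-3 - 3))) = √(-1571 + (-4 - 5/(-6))*(5 - 5/(-6))) = √(-1571 + (-4 - 5*(-⅙))*(5 - 5*(-⅙))) = √(-1571 + (-4 + ⅚)*(5 + ⅚)) = √(-1571 - 19/6*35/6) = √(-1571 - 665/36) = √(-57221/36) = I*√57221/6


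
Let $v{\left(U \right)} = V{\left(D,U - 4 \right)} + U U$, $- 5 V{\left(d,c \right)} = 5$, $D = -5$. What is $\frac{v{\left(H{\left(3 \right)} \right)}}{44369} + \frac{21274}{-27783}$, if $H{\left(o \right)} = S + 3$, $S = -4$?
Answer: $- \frac{21274}{27783} \approx -0.76572$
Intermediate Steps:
$V{\left(d,c \right)} = -1$ ($V{\left(d,c \right)} = \left(- \frac{1}{5}\right) 5 = -1$)
$H{\left(o \right)} = -1$ ($H{\left(o \right)} = -4 + 3 = -1$)
$v{\left(U \right)} = -1 + U^{2}$ ($v{\left(U \right)} = -1 + U U = -1 + U^{2}$)
$\frac{v{\left(H{\left(3 \right)} \right)}}{44369} + \frac{21274}{-27783} = \frac{-1 + \left(-1\right)^{2}}{44369} + \frac{21274}{-27783} = \left(-1 + 1\right) \frac{1}{44369} + 21274 \left(- \frac{1}{27783}\right) = 0 \cdot \frac{1}{44369} - \frac{21274}{27783} = 0 - \frac{21274}{27783} = - \frac{21274}{27783}$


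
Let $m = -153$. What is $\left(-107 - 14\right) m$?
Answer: $18513$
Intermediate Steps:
$\left(-107 - 14\right) m = \left(-107 - 14\right) \left(-153\right) = \left(-121\right) \left(-153\right) = 18513$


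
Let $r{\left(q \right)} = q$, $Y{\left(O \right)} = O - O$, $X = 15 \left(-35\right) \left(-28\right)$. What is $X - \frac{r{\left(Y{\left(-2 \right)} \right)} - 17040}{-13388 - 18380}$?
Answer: $\frac{58371570}{3971} \approx 14699.0$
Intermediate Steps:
$X = 14700$ ($X = \left(-525\right) \left(-28\right) = 14700$)
$Y{\left(O \right)} = 0$
$X - \frac{r{\left(Y{\left(-2 \right)} \right)} - 17040}{-13388 - 18380} = 14700 - \frac{0 - 17040}{-13388 - 18380} = 14700 - - \frac{17040}{-31768} = 14700 - \left(-17040\right) \left(- \frac{1}{31768}\right) = 14700 - \frac{2130}{3971} = \frac{58371570}{3971}$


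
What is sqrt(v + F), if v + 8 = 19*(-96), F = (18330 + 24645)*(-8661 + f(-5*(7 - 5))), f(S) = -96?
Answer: I*sqrt(376333907) ≈ 19399.0*I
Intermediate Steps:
F = -376332075 (F = (18330 + 24645)*(-8661 - 96) = 42975*(-8757) = -376332075)
v = -1832 (v = -8 + 19*(-96) = -8 - 1824 = -1832)
sqrt(v + F) = sqrt(-1832 - 376332075) = sqrt(-376333907) = I*sqrt(376333907)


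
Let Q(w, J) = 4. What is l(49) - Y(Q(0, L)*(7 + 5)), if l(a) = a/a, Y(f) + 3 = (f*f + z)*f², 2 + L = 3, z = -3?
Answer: -5301500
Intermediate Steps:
L = 1 (L = -2 + 3 = 1)
Y(f) = -3 + f²*(-3 + f²) (Y(f) = -3 + (f*f - 3)*f² = -3 + (f² - 3)*f² = -3 + (-3 + f²)*f² = -3 + f²*(-3 + f²))
l(a) = 1
l(49) - Y(Q(0, L)*(7 + 5)) = 1 - (-3 + (4*(7 + 5))⁴ - 3*16*(7 + 5)²) = 1 - (-3 + (4*12)⁴ - 3*(4*12)²) = 1 - (-3 + 48⁴ - 3*48²) = 1 - (-3 + 5308416 - 3*2304) = 1 - (-3 + 5308416 - 6912) = 1 - 1*5301501 = 1 - 5301501 = -5301500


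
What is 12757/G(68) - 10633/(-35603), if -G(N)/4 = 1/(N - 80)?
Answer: 1362573046/35603 ≈ 38271.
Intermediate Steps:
G(N) = -4/(-80 + N) (G(N) = -4/(N - 80) = -4/(-80 + N))
12757/G(68) - 10633/(-35603) = 12757/((-4/(-80 + 68))) - 10633/(-35603) = 12757/((-4/(-12))) - 10633*(-1/35603) = 12757/((-4*(-1/12))) + 10633/35603 = 12757/(⅓) + 10633/35603 = 12757*3 + 10633/35603 = 38271 + 10633/35603 = 1362573046/35603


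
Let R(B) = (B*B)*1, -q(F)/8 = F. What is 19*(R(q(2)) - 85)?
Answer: 3249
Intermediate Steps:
q(F) = -8*F
R(B) = B**2 (R(B) = B**2*1 = B**2)
19*(R(q(2)) - 85) = 19*((-8*2)**2 - 85) = 19*((-16)**2 - 85) = 19*(256 - 85) = 19*171 = 3249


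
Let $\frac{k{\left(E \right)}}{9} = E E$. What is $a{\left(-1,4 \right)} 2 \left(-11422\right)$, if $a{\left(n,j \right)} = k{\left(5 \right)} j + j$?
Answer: $-20650976$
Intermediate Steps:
$k{\left(E \right)} = 9 E^{2}$ ($k{\left(E \right)} = 9 E E = 9 E^{2}$)
$a{\left(n,j \right)} = 226 j$ ($a{\left(n,j \right)} = 9 \cdot 5^{2} j + j = 9 \cdot 25 j + j = 225 j + j = 226 j$)
$a{\left(-1,4 \right)} 2 \left(-11422\right) = 226 \cdot 4 \cdot 2 \left(-11422\right) = 904 \cdot 2 \left(-11422\right) = 1808 \left(-11422\right) = -20650976$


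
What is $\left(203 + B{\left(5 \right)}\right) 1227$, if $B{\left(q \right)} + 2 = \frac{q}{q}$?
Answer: $247854$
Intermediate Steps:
$B{\left(q \right)} = -1$ ($B{\left(q \right)} = -2 + \frac{q}{q} = -2 + 1 = -1$)
$\left(203 + B{\left(5 \right)}\right) 1227 = \left(203 - 1\right) 1227 = 202 \cdot 1227 = 247854$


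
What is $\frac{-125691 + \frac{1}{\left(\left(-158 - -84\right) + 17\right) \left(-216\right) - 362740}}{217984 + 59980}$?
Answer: $- \frac{44045645749}{97406368592} \approx -0.45218$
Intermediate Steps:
$\frac{-125691 + \frac{1}{\left(\left(-158 - -84\right) + 17\right) \left(-216\right) - 362740}}{217984 + 59980} = \frac{-125691 + \frac{1}{\left(\left(-158 + 84\right) + 17\right) \left(-216\right) - 362740}}{277964} = \left(-125691 + \frac{1}{\left(-74 + 17\right) \left(-216\right) - 362740}\right) \frac{1}{277964} = \left(-125691 + \frac{1}{\left(-57\right) \left(-216\right) - 362740}\right) \frac{1}{277964} = \left(-125691 + \frac{1}{12312 - 362740}\right) \frac{1}{277964} = \left(-125691 + \frac{1}{-350428}\right) \frac{1}{277964} = \left(-125691 - \frac{1}{350428}\right) \frac{1}{277964} = \left(- \frac{44045645749}{350428}\right) \frac{1}{277964} = - \frac{44045645749}{97406368592}$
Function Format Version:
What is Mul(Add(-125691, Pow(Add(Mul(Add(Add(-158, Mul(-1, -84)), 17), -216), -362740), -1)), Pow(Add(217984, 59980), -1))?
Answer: Rational(-44045645749, 97406368592) ≈ -0.45218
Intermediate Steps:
Mul(Add(-125691, Pow(Add(Mul(Add(Add(-158, Mul(-1, -84)), 17), -216), -362740), -1)), Pow(Add(217984, 59980), -1)) = Mul(Add(-125691, Pow(Add(Mul(Add(Add(-158, 84), 17), -216), -362740), -1)), Pow(277964, -1)) = Mul(Add(-125691, Pow(Add(Mul(Add(-74, 17), -216), -362740), -1)), Rational(1, 277964)) = Mul(Add(-125691, Pow(Add(Mul(-57, -216), -362740), -1)), Rational(1, 277964)) = Mul(Add(-125691, Pow(Add(12312, -362740), -1)), Rational(1, 277964)) = Mul(Add(-125691, Pow(-350428, -1)), Rational(1, 277964)) = Mul(Add(-125691, Rational(-1, 350428)), Rational(1, 277964)) = Mul(Rational(-44045645749, 350428), Rational(1, 277964)) = Rational(-44045645749, 97406368592)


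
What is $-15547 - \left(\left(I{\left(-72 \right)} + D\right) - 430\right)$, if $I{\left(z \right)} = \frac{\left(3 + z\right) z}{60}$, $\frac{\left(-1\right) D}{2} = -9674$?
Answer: $- \frac{172739}{5} \approx -34548.0$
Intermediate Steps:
$D = 19348$ ($D = \left(-2\right) \left(-9674\right) = 19348$)
$I{\left(z \right)} = \frac{z \left(3 + z\right)}{60}$ ($I{\left(z \right)} = z \left(3 + z\right) \frac{1}{60} = \frac{z \left(3 + z\right)}{60}$)
$-15547 - \left(\left(I{\left(-72 \right)} + D\right) - 430\right) = -15547 - \left(\left(\frac{1}{60} \left(-72\right) \left(3 - 72\right) + 19348\right) - 430\right) = -15547 - \left(\left(\frac{1}{60} \left(-72\right) \left(-69\right) + 19348\right) - 430\right) = -15547 - \left(\left(\frac{414}{5} + 19348\right) - 430\right) = -15547 - \left(\frac{97154}{5} - 430\right) = -15547 - \frac{95004}{5} = - \frac{172739}{5}$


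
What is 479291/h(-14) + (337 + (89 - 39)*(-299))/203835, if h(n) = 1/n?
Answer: -455915982801/67945 ≈ -6.7101e+6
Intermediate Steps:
479291/h(-14) + (337 + (89 - 39)*(-299))/203835 = 479291/(1/(-14)) + (337 + (89 - 39)*(-299))/203835 = 479291/(-1/14) + (337 + 50*(-299))*(1/203835) = 479291*(-14) + (337 - 14950)*(1/203835) = -6710074 - 14613*1/203835 = -6710074 - 4871/67945 = -455915982801/67945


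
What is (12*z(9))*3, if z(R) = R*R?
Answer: 2916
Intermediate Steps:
z(R) = R²
(12*z(9))*3 = (12*9²)*3 = (12*81)*3 = 972*3 = 2916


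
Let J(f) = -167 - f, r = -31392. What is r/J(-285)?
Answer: -15696/59 ≈ -266.03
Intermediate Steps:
r/J(-285) = -31392/(-167 - 1*(-285)) = -31392/(-167 + 285) = -31392/118 = -31392*1/118 = -15696/59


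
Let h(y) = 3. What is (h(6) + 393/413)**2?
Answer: 2663424/170569 ≈ 15.615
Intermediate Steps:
(h(6) + 393/413)**2 = (3 + 393/413)**2 = (1632/413)**2 = 2663424/170569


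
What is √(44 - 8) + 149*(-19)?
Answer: -2825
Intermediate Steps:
√(44 - 8) + 149*(-19) = √36 - 2831 = 6 - 2831 = -2825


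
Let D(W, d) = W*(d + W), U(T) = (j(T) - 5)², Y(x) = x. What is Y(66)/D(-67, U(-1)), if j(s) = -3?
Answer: 22/67 ≈ 0.32836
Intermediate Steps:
U(T) = 64 (U(T) = (-3 - 5)² = (-8)² = 64)
D(W, d) = W*(W + d)
Y(66)/D(-67, U(-1)) = 66/((-67*(-67 + 64))) = 66/((-67*(-3))) = 66/201 = 66*(1/201) = 22/67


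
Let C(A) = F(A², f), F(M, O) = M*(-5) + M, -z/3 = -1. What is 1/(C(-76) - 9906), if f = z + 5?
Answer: -1/33010 ≈ -3.0294e-5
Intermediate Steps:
z = 3 (z = -3*(-1) = 3)
f = 8 (f = 3 + 5 = 8)
F(M, O) = -4*M (F(M, O) = -5*M + M = -4*M)
C(A) = -4*A²
1/(C(-76) - 9906) = 1/(-4*(-76)² - 9906) = 1/(-4*5776 - 9906) = 1/(-23104 - 9906) = 1/(-33010) = -1/33010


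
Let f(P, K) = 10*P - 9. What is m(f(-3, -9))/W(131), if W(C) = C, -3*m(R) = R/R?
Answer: -1/393 ≈ -0.0025445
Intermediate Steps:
f(P, K) = -9 + 10*P
m(R) = -1/3 (m(R) = -R/(3*R) = -1/3*1 = -1/3)
m(f(-3, -9))/W(131) = -1/3/131 = -1/3*1/131 = -1/393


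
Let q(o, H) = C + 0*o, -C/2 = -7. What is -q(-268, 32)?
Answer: -14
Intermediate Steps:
C = 14 (C = -2*(-7) = 14)
q(o, H) = 14 (q(o, H) = 14 + 0*o = 14 + 0 = 14)
-q(-268, 32) = -1*14 = -14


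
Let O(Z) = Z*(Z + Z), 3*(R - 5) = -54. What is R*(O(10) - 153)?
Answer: -611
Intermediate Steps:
R = -13 (R = 5 + (⅓)*(-54) = 5 - 18 = -13)
O(Z) = 2*Z² (O(Z) = Z*(2*Z) = 2*Z²)
R*(O(10) - 153) = -13*(2*10² - 153) = -13*(2*100 - 153) = -13*(200 - 153) = -13*47 = -611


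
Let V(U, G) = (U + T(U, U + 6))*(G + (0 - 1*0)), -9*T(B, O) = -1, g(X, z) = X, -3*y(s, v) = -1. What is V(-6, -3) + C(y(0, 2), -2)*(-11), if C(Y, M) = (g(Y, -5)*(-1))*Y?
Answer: 170/9 ≈ 18.889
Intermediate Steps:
y(s, v) = ⅓ (y(s, v) = -⅓*(-1) = ⅓)
T(B, O) = ⅑ (T(B, O) = -⅑*(-1) = ⅑)
V(U, G) = G*(⅑ + U) (V(U, G) = (U + ⅑)*(G + (0 - 1*0)) = (⅑ + U)*(G + (0 + 0)) = (⅑ + U)*(G + 0) = (⅑ + U)*G = G*(⅑ + U))
C(Y, M) = -Y² (C(Y, M) = (Y*(-1))*Y = (-Y)*Y = -Y²)
V(-6, -3) + C(y(0, 2), -2)*(-11) = -3*(⅑ - 6) - (⅓)²*(-11) = -3*(-53/9) - 1*⅑*(-11) = 53/3 - ⅑*(-11) = 53/3 + 11/9 = 170/9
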